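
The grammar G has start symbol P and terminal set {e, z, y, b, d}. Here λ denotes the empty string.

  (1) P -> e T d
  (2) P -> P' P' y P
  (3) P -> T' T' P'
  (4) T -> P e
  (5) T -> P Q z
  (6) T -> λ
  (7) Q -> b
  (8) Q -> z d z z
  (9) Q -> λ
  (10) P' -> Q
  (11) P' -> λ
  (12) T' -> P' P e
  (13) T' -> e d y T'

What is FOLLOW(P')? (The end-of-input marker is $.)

{$, b, e, y, z}

FIRST(Q): from Q->b we get {b}; from Q->z d z z we get {z}; from Q->λ we get {λ}. So FIRST(Q) = {λ, b, z}.
FIRST(P'): from P'->Q we get {λ, b, z}; from P'->λ we get {λ}. So FIRST(P') = {λ, b, z}.
FIRST(P): from P->e T d we get {e}; from P->P' P' y P we get {b, y, z}; from P->T' T' P' we get {b, e, y, z}. So FIRST(P) = {b, e, y, z}.
FIRST(T): from T->P e we get {b, e, y, z}; from T->P Q z we get {b, e, y, z}; from T->λ we get {λ}. So FIRST(T) = {λ, b, e, y, z}.
FIRST(T'): from T'->P' P e we get {b, e, y, z}; from T'->e d y T' we get {e}. So FIRST(T') = {b, e, y, z}.
FOLLOW(P) includes $ since P is the start symbol.
FOLLOW(P): in P->P' P' y P, the suffix after P is empty (adds nothing new); in T->P e, P is followed by e with FIRST {e}; in T->P Q z, P is followed by Q z with FIRST {b, z}; in T'->P' P e, P is followed by e with FIRST {e}. Thus FOLLOW(P) = {$, b, e, z}.
FOLLOW(T): in P->e T d, T is followed by d with FIRST {d}. Thus FOLLOW(T) = {d}.
FOLLOW(P'): in P->P' P' y P (occurrence 1), P' is followed by P' y P with FIRST {b, y, z}; in P->P' P' y P (occurrence 2), P' is followed by y P with FIRST {y}; in P->T' T' P', the suffix after P' is empty, so FOLLOW(P') ⊇ FOLLOW(P) = {$, b, e, z}; in T'->P' P e, P' is followed by P e with FIRST {b, e, y, z}. Thus FOLLOW(P') = {$, b, e, y, z}.
FOLLOW(Q): in T->P Q z, Q is followed by z with FIRST {z}; in P'->Q, the suffix after Q is empty, so FOLLOW(Q) ⊇ FOLLOW(P') = {$, b, e, y, z}. Thus FOLLOW(Q) = {$, b, e, y, z}.
FOLLOW(T'): in P->T' T' P' (occurrence 1), T' is followed by T' P' with FIRST {b, e, y, z}; in P->T' T' P' (occurrence 2), T' is followed by P' with FIRST {λ, b, z}; in P->T' T' P' (occurrence 2), the suffix after T' is nullable, so FOLLOW(T') ⊇ FOLLOW(P) = {$, b, e, z}; in T'->e d y T', the suffix after T' is empty (adds nothing new). Thus FOLLOW(T') = {$, b, e, y, z}.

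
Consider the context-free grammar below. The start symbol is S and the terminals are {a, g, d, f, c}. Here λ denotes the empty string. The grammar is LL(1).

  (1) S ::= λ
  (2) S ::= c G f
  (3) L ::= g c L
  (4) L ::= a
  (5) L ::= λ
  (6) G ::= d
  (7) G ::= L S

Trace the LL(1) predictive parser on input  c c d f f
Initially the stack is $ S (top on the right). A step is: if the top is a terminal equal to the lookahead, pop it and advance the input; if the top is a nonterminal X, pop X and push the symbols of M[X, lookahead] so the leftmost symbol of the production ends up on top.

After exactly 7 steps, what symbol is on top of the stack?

step 1: stack=$ S  input=c c d f f $  — expand S ::= c G f
step 2: stack=$ f G c  input=c c d f f $  — match c
step 3: stack=$ f G  input=c d f f $  — expand G ::= L S
step 4: stack=$ f S L  input=c d f f $  — expand L ::= λ
step 5: stack=$ f S  input=c d f f $  — expand S ::= c G f
step 6: stack=$ f f G c  input=c d f f $  — match c
step 7: stack=$ f f G  input=d f f $  — expand G ::= d
Stack after step 7: $ f f d (top = d).

d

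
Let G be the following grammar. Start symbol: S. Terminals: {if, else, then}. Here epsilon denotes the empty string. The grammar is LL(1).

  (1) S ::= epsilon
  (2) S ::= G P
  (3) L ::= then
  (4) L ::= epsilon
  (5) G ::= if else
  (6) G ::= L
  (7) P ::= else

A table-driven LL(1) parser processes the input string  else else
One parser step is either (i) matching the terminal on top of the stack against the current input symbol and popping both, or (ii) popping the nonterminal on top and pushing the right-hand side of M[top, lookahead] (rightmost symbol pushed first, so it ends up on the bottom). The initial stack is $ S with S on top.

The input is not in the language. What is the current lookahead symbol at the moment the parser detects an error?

step 1: stack=$ S  input=else else $  — expand S ::= G P
step 2: stack=$ P G  input=else else $  — expand G ::= L
step 3: stack=$ P L  input=else else $  — expand L ::= epsilon
step 4: stack=$ P  input=else else $  — expand P ::= else
step 5: stack=$ else  input=else else $  — match else
step 6: stack=$  input=else $  — error: stack empty but input remains

else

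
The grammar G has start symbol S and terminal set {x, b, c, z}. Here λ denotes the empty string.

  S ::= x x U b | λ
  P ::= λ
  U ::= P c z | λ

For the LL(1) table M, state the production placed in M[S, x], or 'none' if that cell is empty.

FIRST(S) = {λ, x}
FIRST(P) = {λ}
FIRST(U) = {λ, c}  (via P c z)
FOLLOW(S) includes $ since S is the start symbol.
FOLLOW(S): S appears on no right-hand side. Thus FOLLOW(S) = {$}.
For S ::= x x U b: FIRST(x x U b) = {x}, so it goes in M[S, t] for t ∈ {x}.
For S ::= λ: FIRST(λ) = {λ}, so it goes in M[S, t] for t ∈ {}; since λ ∈ FIRST, also for every t ∈ FOLLOW(S) = {$}.

S ::= x x U b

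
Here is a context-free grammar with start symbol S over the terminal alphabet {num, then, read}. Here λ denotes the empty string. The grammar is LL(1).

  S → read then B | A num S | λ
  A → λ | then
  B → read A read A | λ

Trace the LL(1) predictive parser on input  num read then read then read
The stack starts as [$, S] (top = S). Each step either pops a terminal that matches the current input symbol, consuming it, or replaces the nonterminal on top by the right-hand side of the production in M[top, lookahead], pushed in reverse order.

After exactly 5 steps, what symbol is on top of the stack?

     Stack          Input                           Action
  1  $ S            num read then read then read $  expand S → A num S
  2  $ S num A      num read then read then read $  expand A → λ
  3  $ S num        num read then read then read $  match num
  4  $ S            read then read then read $      expand S → read then B
  5  $ B then read  read then read then read $      match read
Stack after step 5: $ B then (top = then).

then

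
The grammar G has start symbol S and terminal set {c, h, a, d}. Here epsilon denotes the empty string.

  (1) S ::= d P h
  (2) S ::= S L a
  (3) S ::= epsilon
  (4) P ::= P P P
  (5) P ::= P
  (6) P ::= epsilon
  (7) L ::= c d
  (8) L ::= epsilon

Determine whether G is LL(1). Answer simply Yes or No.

No

FIRST(S) = {epsilon, a, c, d}
FIRST(P) = {epsilon}
FIRST(L) = {epsilon, c}
FOLLOW(S) = {$, a, c}
FOLLOW(P) = {h}
FOLLOW(L) = {a}
Cell M[P, h] receives both P ::= P P P and P ::= P and P ::= epsilon — the grammar is not LL(1).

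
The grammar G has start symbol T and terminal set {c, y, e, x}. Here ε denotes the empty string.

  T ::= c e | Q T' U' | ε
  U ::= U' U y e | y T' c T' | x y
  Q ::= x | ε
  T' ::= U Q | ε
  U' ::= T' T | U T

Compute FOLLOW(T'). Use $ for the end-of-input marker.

FIRST(Q): from Q::=x we get {x}; from Q::=ε we get {ε}. So FIRST(Q) = {ε, x}.
FIRST(T): from T::=c e we get {c}; from T::=Q T' U' we get {ε, c, x, y}; from T::=ε we get {ε}. So FIRST(T) = {ε, c, x, y}.
FIRST(U): from U::=U' U y e we get {c, x, y}; from U::=y T' c T' we get {y}; from U::=x y we get {x}. So FIRST(U) = {c, x, y}.
FIRST(T'): from T'::=U Q we get {c, x, y}; from T'::=ε we get {ε}. So FIRST(T') = {ε, c, x, y}.
FIRST(U'): from U'::=T' T we get {ε, c, x, y}; from U'::=U T we get {c, x, y}. So FIRST(U') = {ε, c, x, y}.
FOLLOW(T) includes $ since T is the start symbol.
FOLLOW(T): in U'::=T' T, the suffix after T is empty, so FOLLOW(T) ⊇ FOLLOW(U') = {$, c, x, y}; in U'::=U T, the suffix after T is empty, so FOLLOW(T) ⊇ FOLLOW(U') = {$, c, x, y}. Thus FOLLOW(T) = {$, c, x, y}.
FOLLOW(U'): in T::=Q T' U', the suffix after U' is empty, so FOLLOW(U') ⊇ FOLLOW(T) = {$, c, x, y}; in U::=U' U y e, U' is followed by U y e with FIRST {c, x, y}. Thus FOLLOW(U') = {$, c, x, y}.
FOLLOW(U): in U::=U' U y e, U is followed by y e with FIRST {y}; in T'::=U Q, U is followed by Q with FIRST {ε, x}; in T'::=U Q, the suffix after U is nullable, so FOLLOW(U) ⊇ FOLLOW(T') = {$, c, x, y}; in U'::=U T, U is followed by T with FIRST {ε, c, x, y}; in U'::=U T, the suffix after U is nullable, so FOLLOW(U) ⊇ FOLLOW(U') = {$, c, x, y}. Thus FOLLOW(U) = {$, c, x, y}.
FOLLOW(T'): in T::=Q T' U', T' is followed by U' with FIRST {ε, c, x, y}; in T::=Q T' U', the suffix after T' is nullable, so FOLLOW(T') ⊇ FOLLOW(T) = {$, c, x, y}; in U::=y T' c T' (occurrence 1), T' is followed by c T' with FIRST {c}; in U::=y T' c T' (occurrence 2), the suffix after T' is empty, so FOLLOW(T') ⊇ FOLLOW(U) = {$, c, x, y}; in U'::=T' T, T' is followed by T with FIRST {ε, c, x, y}; in U'::=T' T, the suffix after T' is nullable, so FOLLOW(T') ⊇ FOLLOW(U') = {$, c, x, y}. Thus FOLLOW(T') = {$, c, x, y}.
FOLLOW(Q): in T::=Q T' U', Q is followed by T' U' with FIRST {ε, c, x, y}; in T::=Q T' U', the suffix after Q is nullable, so FOLLOW(Q) ⊇ FOLLOW(T) = {$, c, x, y}; in T'::=U Q, the suffix after Q is empty, so FOLLOW(Q) ⊇ FOLLOW(T') = {$, c, x, y}. Thus FOLLOW(Q) = {$, c, x, y}.

{$, c, x, y}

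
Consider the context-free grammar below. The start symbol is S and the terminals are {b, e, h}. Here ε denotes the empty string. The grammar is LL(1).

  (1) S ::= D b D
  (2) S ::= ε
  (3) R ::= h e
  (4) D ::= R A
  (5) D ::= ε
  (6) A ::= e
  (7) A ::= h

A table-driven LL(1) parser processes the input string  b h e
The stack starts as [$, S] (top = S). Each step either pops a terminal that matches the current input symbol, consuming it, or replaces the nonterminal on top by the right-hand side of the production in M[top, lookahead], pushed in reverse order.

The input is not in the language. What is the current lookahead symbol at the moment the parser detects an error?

$

     Stack    Input    Action
  1  $ S      b h e $  expand S ::= D b D
  2  $ D b D  b h e $  expand D ::= ε
  3  $ D b    b h e $  match b
  4  $ D      h e $    expand D ::= R A
  5  $ A R    h e $    expand R ::= h e
  6  $ A e h  h e $    match h
  7  $ A e    e $      match e
  8  $ A      $        error: M[A, $] is empty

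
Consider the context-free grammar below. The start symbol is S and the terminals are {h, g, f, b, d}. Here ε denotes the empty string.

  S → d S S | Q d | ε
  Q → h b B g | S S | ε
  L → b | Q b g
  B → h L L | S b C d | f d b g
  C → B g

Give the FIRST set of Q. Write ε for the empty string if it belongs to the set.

{ε, d, h}

FIRST(S): from S→d S S we get {d}; from S→Q d we get {d, h}; from S→ε we get {ε}. So FIRST(S) = {ε, d, h}.
FIRST(Q): from Q→h b B g we get {h}; from Q→S S we get {ε, d, h}; from Q→ε we get {ε}. So FIRST(Q) = {ε, d, h}.
FIRST(B): from B→h L L we get {h}; from B→S b C d we get {b, d, h}; from B→f d b g we get {f}. So FIRST(B) = {b, d, f, h}.
FIRST(L): from L→b we get {b}; from L→Q b g we get {b, d, h}. So FIRST(L) = {b, d, h}.
FIRST(C): from C→B g we get {b, d, f, h}. So FIRST(C) = {b, d, f, h}.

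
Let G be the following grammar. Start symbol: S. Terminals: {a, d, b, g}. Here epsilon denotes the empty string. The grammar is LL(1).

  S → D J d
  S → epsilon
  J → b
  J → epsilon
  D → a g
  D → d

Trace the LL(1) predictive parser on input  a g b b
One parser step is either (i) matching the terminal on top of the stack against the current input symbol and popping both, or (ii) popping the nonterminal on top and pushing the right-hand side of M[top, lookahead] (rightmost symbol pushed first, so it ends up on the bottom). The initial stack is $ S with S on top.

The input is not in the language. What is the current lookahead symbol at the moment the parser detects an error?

     Stack      Input      Action
  1  $ S        a g b b $  expand S → D J d
  2  $ d J D    a g b b $  expand D → a g
  3  $ d J g a  a g b b $  match a
  4  $ d J g    g b b $    match g
  5  $ d J      b b $      expand J → b
  6  $ d b      b b $      match b
  7  $ d        b $        error: top is terminal d but lookahead is b

b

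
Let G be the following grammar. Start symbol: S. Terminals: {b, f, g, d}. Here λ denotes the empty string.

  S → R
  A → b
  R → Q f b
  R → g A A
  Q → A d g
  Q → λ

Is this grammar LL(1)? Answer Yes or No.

FIRST(S) = {b, f, g}
FIRST(A) = {b}
FIRST(R) = {b, f, g}
FIRST(Q) = {λ, b}
FOLLOW(S) = {$}
FOLLOW(A) = {$, b, d}
FOLLOW(R) = {$}
FOLLOW(Q) = {f}
Each cell of M receives at most one production.

Yes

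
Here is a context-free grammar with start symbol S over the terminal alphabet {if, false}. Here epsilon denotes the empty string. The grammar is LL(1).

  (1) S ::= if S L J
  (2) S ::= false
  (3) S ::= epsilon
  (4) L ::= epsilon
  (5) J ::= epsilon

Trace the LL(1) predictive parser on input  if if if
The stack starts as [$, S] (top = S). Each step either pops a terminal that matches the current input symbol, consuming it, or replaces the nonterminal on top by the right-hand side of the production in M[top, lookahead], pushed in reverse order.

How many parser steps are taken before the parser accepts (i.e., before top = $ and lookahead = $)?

step 1: stack=$ S  input=if if if $  — expand S ::= if S L J
step 2: stack=$ J L S if  input=if if if $  — match if
step 3: stack=$ J L S  input=if if $  — expand S ::= if S L J
step 4: stack=$ J L J L S if  input=if if $  — match if
step 5: stack=$ J L J L S  input=if $  — expand S ::= if S L J
step 6: stack=$ J L J L J L S if  input=if $  — match if
step 7: stack=$ J L J L J L S  input=$  — expand S ::= epsilon
step 8: stack=$ J L J L J L  input=$  — expand L ::= epsilon
step 9: stack=$ J L J L J  input=$  — expand J ::= epsilon
step 10: stack=$ J L J L  input=$  — expand L ::= epsilon
step 11: stack=$ J L J  input=$  — expand J ::= epsilon
step 12: stack=$ J L  input=$  — expand L ::= epsilon
step 13: stack=$ J  input=$  — expand J ::= epsilon
Accept reached after 13 steps.

13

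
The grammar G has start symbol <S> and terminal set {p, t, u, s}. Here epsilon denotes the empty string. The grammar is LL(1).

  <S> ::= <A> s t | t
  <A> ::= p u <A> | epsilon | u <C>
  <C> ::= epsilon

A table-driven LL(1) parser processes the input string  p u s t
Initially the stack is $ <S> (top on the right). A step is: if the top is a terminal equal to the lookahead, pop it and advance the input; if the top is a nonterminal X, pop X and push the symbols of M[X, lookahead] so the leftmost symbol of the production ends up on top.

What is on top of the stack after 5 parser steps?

s

step 1: stack=$ <S>  input=p u s t $  — expand <S> ::= <A> s t
step 2: stack=$ t s <A>  input=p u s t $  — expand <A> ::= p u <A>
step 3: stack=$ t s <A> u p  input=p u s t $  — match p
step 4: stack=$ t s <A> u  input=u s t $  — match u
step 5: stack=$ t s <A>  input=s t $  — expand <A> ::= epsilon
Stack after step 5: $ t s (top = s).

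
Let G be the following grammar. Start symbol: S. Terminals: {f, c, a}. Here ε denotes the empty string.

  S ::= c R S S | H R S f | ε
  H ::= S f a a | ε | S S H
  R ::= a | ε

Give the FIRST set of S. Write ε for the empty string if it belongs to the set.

FIRST(R) = {ε, a}
FIRST(S) = {ε, a, c, f}  (via H R S f)
FIRST(H) = {ε, a, c, f}  (via S f a a, S S H)

{ε, a, c, f}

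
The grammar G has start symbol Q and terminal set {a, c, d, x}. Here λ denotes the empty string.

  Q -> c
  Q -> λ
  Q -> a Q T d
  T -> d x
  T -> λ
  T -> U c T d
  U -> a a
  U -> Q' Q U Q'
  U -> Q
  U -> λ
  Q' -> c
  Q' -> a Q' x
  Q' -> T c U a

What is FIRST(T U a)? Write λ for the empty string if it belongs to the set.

{a, c, d}

FIRST(Q): from Q->c we get {c}; from Q->λ we get {λ}; from Q->a Q T d we get {a}. So FIRST(Q) = {λ, a, c}.
FIRST(T): from T->d x we get {d}; from T->λ we get {λ}; from T->U c T d we get {a, c, d}. So FIRST(T) = {λ, a, c, d}.
FIRST(Q'): from Q'->c we get {c}; from Q'->a Q' x we get {a}; from Q'->T c U a we get {a, c, d}. So FIRST(Q') = {a, c, d}.
FIRST(U): from U->a a we get {a}; from U->Q' Q U Q' we get {a, c, d}; from U->Q we get {λ, a, c}; from U->λ we get {λ}. So FIRST(U) = {λ, a, c, d}.
FIRST(T U a): take FIRST of each symbol in turn, carrying on past any symbol whose FIRST contains λ; result {a, c, d}.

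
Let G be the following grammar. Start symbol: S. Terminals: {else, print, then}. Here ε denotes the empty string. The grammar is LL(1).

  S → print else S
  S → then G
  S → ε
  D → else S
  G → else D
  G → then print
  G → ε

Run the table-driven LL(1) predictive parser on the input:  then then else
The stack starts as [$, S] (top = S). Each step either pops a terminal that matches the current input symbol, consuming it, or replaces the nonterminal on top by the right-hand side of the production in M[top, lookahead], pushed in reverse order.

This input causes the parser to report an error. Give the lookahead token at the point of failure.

step 1: stack=$ S  input=then then else $  — expand S → then G
step 2: stack=$ G then  input=then then else $  — match then
step 3: stack=$ G  input=then else $  — expand G → then print
step 4: stack=$ print then  input=then else $  — match then
step 5: stack=$ print  input=else $  — error: top is terminal print but lookahead is else

else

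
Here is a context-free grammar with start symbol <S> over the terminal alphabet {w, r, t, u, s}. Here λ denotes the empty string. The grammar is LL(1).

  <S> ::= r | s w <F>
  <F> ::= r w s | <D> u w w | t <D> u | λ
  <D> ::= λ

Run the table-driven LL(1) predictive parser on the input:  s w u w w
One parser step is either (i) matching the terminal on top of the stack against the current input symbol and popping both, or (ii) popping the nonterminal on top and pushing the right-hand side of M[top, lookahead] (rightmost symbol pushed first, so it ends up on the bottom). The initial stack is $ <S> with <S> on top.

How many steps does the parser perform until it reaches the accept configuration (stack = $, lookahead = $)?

step 1: stack=$ <S>  input=s w u w w $  — expand <S> ::= s w <F>
step 2: stack=$ <F> w s  input=s w u w w $  — match s
step 3: stack=$ <F> w  input=w u w w $  — match w
step 4: stack=$ <F>  input=u w w $  — expand <F> ::= <D> u w w
step 5: stack=$ w w u <D>  input=u w w $  — expand <D> ::= λ
step 6: stack=$ w w u  input=u w w $  — match u
step 7: stack=$ w w  input=w w $  — match w
step 8: stack=$ w  input=w $  — match w
Accept reached after 8 steps.

8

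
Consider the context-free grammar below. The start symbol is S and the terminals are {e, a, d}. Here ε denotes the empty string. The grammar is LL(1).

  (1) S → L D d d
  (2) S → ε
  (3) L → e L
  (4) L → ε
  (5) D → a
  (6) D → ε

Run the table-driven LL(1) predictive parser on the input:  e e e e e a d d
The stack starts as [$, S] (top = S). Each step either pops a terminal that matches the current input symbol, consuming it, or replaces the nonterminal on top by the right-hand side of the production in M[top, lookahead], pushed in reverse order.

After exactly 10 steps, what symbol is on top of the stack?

      Stack        Input              Action
   1  $ S          e e e e e a d d $  expand S → L D d d
   2  $ d d D L    e e e e e a d d $  expand L → e L
   3  $ d d D L e  e e e e e a d d $  match e
   4  $ d d D L    e e e e a d d $    expand L → e L
   5  $ d d D L e  e e e e a d d $    match e
   6  $ d d D L    e e e a d d $      expand L → e L
   7  $ d d D L e  e e e a d d $      match e
   8  $ d d D L    e e a d d $        expand L → e L
   9  $ d d D L e  e e a d d $        match e
  10  $ d d D L    e a d d $          expand L → e L
Stack after step 10: $ d d D L e (top = e).

e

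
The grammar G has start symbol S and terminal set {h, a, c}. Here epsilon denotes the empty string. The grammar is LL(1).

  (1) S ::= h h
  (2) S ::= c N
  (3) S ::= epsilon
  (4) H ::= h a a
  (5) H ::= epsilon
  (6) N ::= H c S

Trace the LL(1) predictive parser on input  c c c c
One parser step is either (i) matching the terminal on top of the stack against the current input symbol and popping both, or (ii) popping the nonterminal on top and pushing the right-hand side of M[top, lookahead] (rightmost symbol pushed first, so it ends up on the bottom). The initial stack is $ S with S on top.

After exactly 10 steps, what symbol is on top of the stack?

S

      Stack    Input      Action
   1  $ S      c c c c $  expand S ::= c N
   2  $ N c    c c c c $  match c
   3  $ N      c c c $    expand N ::= H c S
   4  $ S c H  c c c $    expand H ::= epsilon
   5  $ S c    c c c $    match c
   6  $ S      c c $      expand S ::= c N
   7  $ N c    c c $      match c
   8  $ N      c $        expand N ::= H c S
   9  $ S c H  c $        expand H ::= epsilon
  10  $ S c    c $        match c
Stack after step 10: $ S (top = S).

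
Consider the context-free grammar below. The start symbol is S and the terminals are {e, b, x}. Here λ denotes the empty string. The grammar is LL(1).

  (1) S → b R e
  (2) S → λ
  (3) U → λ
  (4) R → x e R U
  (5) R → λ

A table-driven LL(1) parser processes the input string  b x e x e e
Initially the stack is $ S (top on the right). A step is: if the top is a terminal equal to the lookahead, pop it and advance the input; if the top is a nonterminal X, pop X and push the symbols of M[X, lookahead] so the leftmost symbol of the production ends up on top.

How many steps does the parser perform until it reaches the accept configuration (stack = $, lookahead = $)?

      Stack          Input          Action
   1  $ S            b x e x e e $  expand S → b R e
   2  $ e R b        b x e x e e $  match b
   3  $ e R          x e x e e $    expand R → x e R U
   4  $ e U R e x    x e x e e $    match x
   5  $ e U R e      e x e e $      match e
   6  $ e U R        x e e $        expand R → x e R U
   7  $ e U U R e x  x e e $        match x
   8  $ e U U R e    e e $          match e
   9  $ e U U R      e $            expand R → λ
  10  $ e U U        e $            expand U → λ
  11  $ e U          e $            expand U → λ
  12  $ e            e $            match e
Accept reached after 12 steps.

12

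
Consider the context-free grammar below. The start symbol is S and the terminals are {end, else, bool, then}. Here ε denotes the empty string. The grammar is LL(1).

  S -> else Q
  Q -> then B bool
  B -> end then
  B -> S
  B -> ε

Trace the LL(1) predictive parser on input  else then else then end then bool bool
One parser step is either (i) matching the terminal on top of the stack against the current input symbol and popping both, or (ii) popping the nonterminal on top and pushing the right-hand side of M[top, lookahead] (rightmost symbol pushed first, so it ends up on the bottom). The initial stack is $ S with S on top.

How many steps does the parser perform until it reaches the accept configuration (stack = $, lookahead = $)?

step 1: stack=$ S  input=else then else then end then bool bool $  — expand S -> else Q
step 2: stack=$ Q else  input=else then else then end then bool bool $  — match else
step 3: stack=$ Q  input=then else then end then bool bool $  — expand Q -> then B bool
step 4: stack=$ bool B then  input=then else then end then bool bool $  — match then
step 5: stack=$ bool B  input=else then end then bool bool $  — expand B -> S
step 6: stack=$ bool S  input=else then end then bool bool $  — expand S -> else Q
step 7: stack=$ bool Q else  input=else then end then bool bool $  — match else
step 8: stack=$ bool Q  input=then end then bool bool $  — expand Q -> then B bool
step 9: stack=$ bool bool B then  input=then end then bool bool $  — match then
step 10: stack=$ bool bool B  input=end then bool bool $  — expand B -> end then
step 11: stack=$ bool bool then end  input=end then bool bool $  — match end
step 12: stack=$ bool bool then  input=then bool bool $  — match then
step 13: stack=$ bool bool  input=bool bool $  — match bool
step 14: stack=$ bool  input=bool $  — match bool
Accept reached after 14 steps.

14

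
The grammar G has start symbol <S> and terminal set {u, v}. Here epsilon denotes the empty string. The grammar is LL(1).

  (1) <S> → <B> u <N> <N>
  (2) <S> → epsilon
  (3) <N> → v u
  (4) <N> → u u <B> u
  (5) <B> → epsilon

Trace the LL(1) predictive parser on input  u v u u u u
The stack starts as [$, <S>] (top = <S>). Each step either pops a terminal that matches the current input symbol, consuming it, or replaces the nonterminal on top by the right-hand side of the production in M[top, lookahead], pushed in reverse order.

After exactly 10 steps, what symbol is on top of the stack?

u

      Stack            Input          Action
   1  $ <S>            u v u u u u $  expand <S> → <B> u <N> <N>
   2  $ <N> <N> u <B>  u v u u u u $  expand <B> → epsilon
   3  $ <N> <N> u      u v u u u u $  match u
   4  $ <N> <N>        v u u u u $    expand <N> → v u
   5  $ <N> u v        v u u u u $    match v
   6  $ <N> u          u u u u $      match u
   7  $ <N>            u u u $        expand <N> → u u <B> u
   8  $ u <B> u u      u u u $        match u
   9  $ u <B> u        u u $          match u
  10  $ u <B>          u $            expand <B> → epsilon
Stack after step 10: $ u (top = u).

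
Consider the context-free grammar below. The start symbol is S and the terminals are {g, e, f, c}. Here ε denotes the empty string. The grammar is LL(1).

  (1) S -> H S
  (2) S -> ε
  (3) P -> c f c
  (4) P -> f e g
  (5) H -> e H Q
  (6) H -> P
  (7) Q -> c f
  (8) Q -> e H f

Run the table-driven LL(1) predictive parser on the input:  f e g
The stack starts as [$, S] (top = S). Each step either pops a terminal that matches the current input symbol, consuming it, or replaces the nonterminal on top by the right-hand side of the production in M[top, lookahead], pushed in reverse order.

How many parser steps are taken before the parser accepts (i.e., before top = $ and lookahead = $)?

7

step 1: stack=$ S  input=f e g $  — expand S -> H S
step 2: stack=$ S H  input=f e g $  — expand H -> P
step 3: stack=$ S P  input=f e g $  — expand P -> f e g
step 4: stack=$ S g e f  input=f e g $  — match f
step 5: stack=$ S g e  input=e g $  — match e
step 6: stack=$ S g  input=g $  — match g
step 7: stack=$ S  input=$  — expand S -> ε
Accept reached after 7 steps.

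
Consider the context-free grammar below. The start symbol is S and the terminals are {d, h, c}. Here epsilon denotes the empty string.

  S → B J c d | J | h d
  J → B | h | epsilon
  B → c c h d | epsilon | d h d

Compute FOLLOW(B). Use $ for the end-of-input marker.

FIRST(B): from B→c c h d we get {c}; from B→epsilon we get {epsilon}; from B→d h d we get {d}. So FIRST(B) = {epsilon, c, d}.
FIRST(J): from J→B we get {epsilon, c, d}; from J→h we get {h}; from J→epsilon we get {epsilon}. So FIRST(J) = {epsilon, c, d, h}.
FIRST(S): from S→B J c d we get {c, d, h}; from S→J we get {epsilon, c, d, h}; from S→h d we get {h}. So FIRST(S) = {epsilon, c, d, h}.
FOLLOW(S) includes $ since S is the start symbol.
FOLLOW(S): S appears on no right-hand side. Thus FOLLOW(S) = {$}.
FOLLOW(J): in S→B J c d, J is followed by c d with FIRST {c}; in S→J, the suffix after J is empty, so FOLLOW(J) ⊇ FOLLOW(S) = {$}. Thus FOLLOW(J) = {$, c}.
FOLLOW(B): in S→B J c d, B is followed by J c d with FIRST {c, d, h}; in J→B, the suffix after B is empty, so FOLLOW(B) ⊇ FOLLOW(J) = {$, c}. Thus FOLLOW(B) = {$, c, d, h}.

{$, c, d, h}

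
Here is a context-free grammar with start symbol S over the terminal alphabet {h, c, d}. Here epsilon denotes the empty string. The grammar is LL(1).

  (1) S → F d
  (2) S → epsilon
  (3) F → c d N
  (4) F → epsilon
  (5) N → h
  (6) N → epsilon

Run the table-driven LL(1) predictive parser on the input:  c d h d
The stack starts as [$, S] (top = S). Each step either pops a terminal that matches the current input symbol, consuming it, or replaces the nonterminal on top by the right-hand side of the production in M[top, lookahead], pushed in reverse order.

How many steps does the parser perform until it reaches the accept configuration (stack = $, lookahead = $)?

     Stack      Input      Action
  1  $ S        c d h d $  expand S → F d
  2  $ d F      c d h d $  expand F → c d N
  3  $ d N d c  c d h d $  match c
  4  $ d N d    d h d $    match d
  5  $ d N      h d $      expand N → h
  6  $ d h      h d $      match h
  7  $ d        d $        match d
Accept reached after 7 steps.

7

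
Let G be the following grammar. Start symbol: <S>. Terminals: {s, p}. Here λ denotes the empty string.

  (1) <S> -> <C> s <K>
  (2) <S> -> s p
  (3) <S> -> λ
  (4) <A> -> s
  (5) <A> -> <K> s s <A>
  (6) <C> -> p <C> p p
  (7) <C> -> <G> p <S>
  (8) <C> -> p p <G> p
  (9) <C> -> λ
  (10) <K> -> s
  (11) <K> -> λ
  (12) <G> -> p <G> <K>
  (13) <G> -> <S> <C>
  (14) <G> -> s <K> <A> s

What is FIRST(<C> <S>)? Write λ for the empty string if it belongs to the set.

FIRST(<K>): from <K>->s we get {s}; from <K>->λ we get {λ}. So FIRST(<K>) = {λ, s}.
FIRST(<A>): from <A>->s we get {s}; from <A>-><K> s s <A> we get {s}. So FIRST(<A>) = {s}.
FIRST(<S>): from <S>-><C> s <K> we get {p, s}; from <S>->s p we get {s}; from <S>->λ we get {λ}. So FIRST(<S>) = {λ, p, s}.
FIRST(<C>): from <C>->p <C> p p we get {p}; from <C>-><G> p <S> we get {p, s}; from <C>->p p <G> p we get {p}; from <C>->λ we get {λ}. So FIRST(<C>) = {λ, p, s}.
FIRST(<G>): from <G>->p <G> <K> we get {p}; from <G>-><S> <C> we get {λ, p, s}; from <G>->s <K> <A> s we get {s}. So FIRST(<G>) = {λ, p, s}.
FIRST(<C> <S>): take FIRST of each symbol in turn, carrying on past any symbol whose FIRST contains λ; result {λ, p, s}.

{λ, p, s}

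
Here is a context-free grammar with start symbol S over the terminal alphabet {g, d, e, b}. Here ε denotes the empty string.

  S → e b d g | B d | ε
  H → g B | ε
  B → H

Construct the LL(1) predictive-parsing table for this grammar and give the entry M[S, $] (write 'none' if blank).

FIRST(H) = {ε, g}
FIRST(B) = {ε, g}  (via H)
FIRST(S) = {ε, d, e, g}  (via B d)
FOLLOW(S) includes $ since S is the start symbol.
FOLLOW(S): S appears on no right-hand side. Thus FOLLOW(S) = {$}.
For S → e b d g: FIRST(e b d g) = {e}, so it goes in M[S, t] for t ∈ {e}.
For S → B d: FIRST(B d) = {d, g}, so it goes in M[S, t] for t ∈ {d, g}.
For S → ε: FIRST(ε) = {ε}, so it goes in M[S, t] for t ∈ {}; since ε ∈ FIRST, also for every t ∈ FOLLOW(S) = {$}.

S → ε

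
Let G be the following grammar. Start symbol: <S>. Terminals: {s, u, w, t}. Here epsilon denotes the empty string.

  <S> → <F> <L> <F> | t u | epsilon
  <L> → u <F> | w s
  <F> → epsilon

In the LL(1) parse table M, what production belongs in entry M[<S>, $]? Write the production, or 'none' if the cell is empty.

<S> → epsilon

FIRST(<L>) = {u, w}
FIRST(<F>) = {epsilon}
FIRST(<S>) = {epsilon, t, u, w}  (via <F> <L> <F>)
FOLLOW(<S>) includes $ since <S> is the start symbol.
FOLLOW(<S>): <S> appears on no right-hand side. Thus FOLLOW(<S>) = {$}.
For <S> → <F> <L> <F>: FIRST(<F> <L> <F>) = {u, w}, so it goes in M[<S>, t] for t ∈ {u, w}.
For <S> → t u: FIRST(t u) = {t}, so it goes in M[<S>, t] for t ∈ {t}.
For <S> → epsilon: FIRST(epsilon) = {epsilon}, so it goes in M[<S>, t] for t ∈ {}; since epsilon ∈ FIRST, also for every t ∈ FOLLOW(<S>) = {$}.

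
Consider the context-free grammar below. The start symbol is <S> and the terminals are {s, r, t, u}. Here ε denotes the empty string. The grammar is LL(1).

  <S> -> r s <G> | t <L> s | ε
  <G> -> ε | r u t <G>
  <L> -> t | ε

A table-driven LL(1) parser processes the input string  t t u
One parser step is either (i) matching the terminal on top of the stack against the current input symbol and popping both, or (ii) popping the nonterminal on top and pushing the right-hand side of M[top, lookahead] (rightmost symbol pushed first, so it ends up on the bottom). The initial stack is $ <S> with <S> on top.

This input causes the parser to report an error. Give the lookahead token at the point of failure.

u

     Stack      Input    Action
  1  $ <S>      t t u $  expand <S> -> t <L> s
  2  $ s <L> t  t t u $  match t
  3  $ s <L>    t u $    expand <L> -> t
  4  $ s t      t u $    match t
  5  $ s        u $      error: top is terminal s but lookahead is u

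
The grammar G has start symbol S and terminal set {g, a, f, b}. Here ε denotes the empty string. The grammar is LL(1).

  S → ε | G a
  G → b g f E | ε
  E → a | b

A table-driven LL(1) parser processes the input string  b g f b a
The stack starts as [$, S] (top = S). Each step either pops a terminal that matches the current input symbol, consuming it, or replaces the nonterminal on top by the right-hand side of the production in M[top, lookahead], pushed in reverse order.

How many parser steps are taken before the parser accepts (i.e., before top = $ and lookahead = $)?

8

step 1: stack=$ S  input=b g f b a $  — expand S → G a
step 2: stack=$ a G  input=b g f b a $  — expand G → b g f E
step 3: stack=$ a E f g b  input=b g f b a $  — match b
step 4: stack=$ a E f g  input=g f b a $  — match g
step 5: stack=$ a E f  input=f b a $  — match f
step 6: stack=$ a E  input=b a $  — expand E → b
step 7: stack=$ a b  input=b a $  — match b
step 8: stack=$ a  input=a $  — match a
Accept reached after 8 steps.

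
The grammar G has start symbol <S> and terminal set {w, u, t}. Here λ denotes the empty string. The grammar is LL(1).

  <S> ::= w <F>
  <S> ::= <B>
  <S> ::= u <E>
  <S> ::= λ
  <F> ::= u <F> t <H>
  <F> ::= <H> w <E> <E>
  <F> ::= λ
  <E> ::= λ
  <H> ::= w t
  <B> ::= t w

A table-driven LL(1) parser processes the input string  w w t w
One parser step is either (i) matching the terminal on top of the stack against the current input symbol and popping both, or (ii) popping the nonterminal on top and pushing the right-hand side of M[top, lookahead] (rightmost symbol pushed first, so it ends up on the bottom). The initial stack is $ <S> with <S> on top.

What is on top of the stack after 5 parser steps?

t

     Stack            Input      Action
  1  $ <S>            w w t w $  expand <S> ::= w <F>
  2  $ <F> w          w w t w $  match w
  3  $ <F>            w t w $    expand <F> ::= <H> w <E> <E>
  4  $ <E> <E> w <H>  w t w $    expand <H> ::= w t
  5  $ <E> <E> w t w  w t w $    match w
Stack after step 5: $ <E> <E> w t (top = t).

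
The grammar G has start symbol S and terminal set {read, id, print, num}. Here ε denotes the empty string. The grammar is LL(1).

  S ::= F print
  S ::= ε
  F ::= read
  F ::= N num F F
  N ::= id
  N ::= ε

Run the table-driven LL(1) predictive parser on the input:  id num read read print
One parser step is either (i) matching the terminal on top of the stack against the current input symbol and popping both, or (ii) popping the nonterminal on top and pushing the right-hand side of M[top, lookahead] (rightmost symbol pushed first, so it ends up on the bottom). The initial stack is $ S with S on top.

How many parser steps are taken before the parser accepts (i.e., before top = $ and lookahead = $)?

step 1: stack=$ S  input=id num read read print $  — expand S ::= F print
step 2: stack=$ print F  input=id num read read print $  — expand F ::= N num F F
step 3: stack=$ print F F num N  input=id num read read print $  — expand N ::= id
step 4: stack=$ print F F num id  input=id num read read print $  — match id
step 5: stack=$ print F F num  input=num read read print $  — match num
step 6: stack=$ print F F  input=read read print $  — expand F ::= read
step 7: stack=$ print F read  input=read read print $  — match read
step 8: stack=$ print F  input=read print $  — expand F ::= read
step 9: stack=$ print read  input=read print $  — match read
step 10: stack=$ print  input=print $  — match print
Accept reached after 10 steps.

10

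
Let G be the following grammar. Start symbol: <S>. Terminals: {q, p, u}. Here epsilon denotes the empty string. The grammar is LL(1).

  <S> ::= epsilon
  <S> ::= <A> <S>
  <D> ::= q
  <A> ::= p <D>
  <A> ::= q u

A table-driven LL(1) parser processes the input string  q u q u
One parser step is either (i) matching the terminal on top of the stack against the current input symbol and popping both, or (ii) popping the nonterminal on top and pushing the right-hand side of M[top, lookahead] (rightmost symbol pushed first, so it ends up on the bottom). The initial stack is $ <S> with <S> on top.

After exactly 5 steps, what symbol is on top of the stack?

<A>

     Stack      Input      Action
  1  $ <S>      q u q u $  expand <S> ::= <A> <S>
  2  $ <S> <A>  q u q u $  expand <A> ::= q u
  3  $ <S> u q  q u q u $  match q
  4  $ <S> u    u q u $    match u
  5  $ <S>      q u $      expand <S> ::= <A> <S>
Stack after step 5: $ <S> <A> (top = <A>).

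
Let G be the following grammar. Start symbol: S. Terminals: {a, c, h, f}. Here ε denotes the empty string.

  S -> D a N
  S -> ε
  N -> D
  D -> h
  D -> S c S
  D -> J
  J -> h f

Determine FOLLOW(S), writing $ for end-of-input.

{$, a, c}

FIRST(J): from J->h f we get {h}. So FIRST(J) = {h}.
FIRST(S): from S->D a N we get {c, h}; from S->ε we get {ε}. So FIRST(S) = {ε, c, h}.
FIRST(D): from D->h we get {h}; from D->S c S we get {c, h}; from D->J we get {h}. So FIRST(D) = {c, h}.
FIRST(N): from N->D we get {c, h}. So FIRST(N) = {c, h}.
FOLLOW(S) includes $ since S is the start symbol.
FOLLOW(S): in D->S c S (occurrence 1), S is followed by c S with FIRST {c}; in D->S c S (occurrence 2), the suffix after S is empty, so FOLLOW(S) ⊇ FOLLOW(D) = {$, a, c}. Thus FOLLOW(S) = {$, a, c}.
FOLLOW(N): in S->D a N, the suffix after N is empty, so FOLLOW(N) ⊇ FOLLOW(S) = {$, a, c}. Thus FOLLOW(N) = {$, a, c}.
FOLLOW(D): in S->D a N, D is followed by a N with FIRST {a}; in N->D, the suffix after D is empty, so FOLLOW(D) ⊇ FOLLOW(N) = {$, a, c}. Thus FOLLOW(D) = {$, a, c}.
FOLLOW(J): in D->J, the suffix after J is empty, so FOLLOW(J) ⊇ FOLLOW(D) = {$, a, c}. Thus FOLLOW(J) = {$, a, c}.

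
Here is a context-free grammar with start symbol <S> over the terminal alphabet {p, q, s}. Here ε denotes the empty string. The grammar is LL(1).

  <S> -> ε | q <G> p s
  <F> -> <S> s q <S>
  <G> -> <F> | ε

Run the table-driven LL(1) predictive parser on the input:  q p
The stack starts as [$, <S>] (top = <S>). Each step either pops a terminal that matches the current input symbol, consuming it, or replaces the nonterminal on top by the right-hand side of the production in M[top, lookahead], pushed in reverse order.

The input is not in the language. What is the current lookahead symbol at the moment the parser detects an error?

     Stack        Input  Action
  1  $ <S>        q p $  expand <S> -> q <G> p s
  2  $ s p <G> q  q p $  match q
  3  $ s p <G>    p $    expand <G> -> ε
  4  $ s p        p $    match p
  5  $ s          $      error: top is terminal s but lookahead is $

$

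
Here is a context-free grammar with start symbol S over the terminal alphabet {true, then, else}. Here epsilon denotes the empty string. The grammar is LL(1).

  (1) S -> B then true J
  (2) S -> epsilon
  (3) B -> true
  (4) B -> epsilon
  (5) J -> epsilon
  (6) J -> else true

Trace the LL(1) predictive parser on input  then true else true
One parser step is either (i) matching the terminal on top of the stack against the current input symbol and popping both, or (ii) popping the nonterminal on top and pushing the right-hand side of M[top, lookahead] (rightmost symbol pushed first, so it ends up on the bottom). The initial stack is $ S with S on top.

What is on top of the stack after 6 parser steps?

step 1: stack=$ S  input=then true else true $  — expand S -> B then true J
step 2: stack=$ J true then B  input=then true else true $  — expand B -> epsilon
step 3: stack=$ J true then  input=then true else true $  — match then
step 4: stack=$ J true  input=true else true $  — match true
step 5: stack=$ J  input=else true $  — expand J -> else true
step 6: stack=$ true else  input=else true $  — match else
Stack after step 6: $ true (top = true).

true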